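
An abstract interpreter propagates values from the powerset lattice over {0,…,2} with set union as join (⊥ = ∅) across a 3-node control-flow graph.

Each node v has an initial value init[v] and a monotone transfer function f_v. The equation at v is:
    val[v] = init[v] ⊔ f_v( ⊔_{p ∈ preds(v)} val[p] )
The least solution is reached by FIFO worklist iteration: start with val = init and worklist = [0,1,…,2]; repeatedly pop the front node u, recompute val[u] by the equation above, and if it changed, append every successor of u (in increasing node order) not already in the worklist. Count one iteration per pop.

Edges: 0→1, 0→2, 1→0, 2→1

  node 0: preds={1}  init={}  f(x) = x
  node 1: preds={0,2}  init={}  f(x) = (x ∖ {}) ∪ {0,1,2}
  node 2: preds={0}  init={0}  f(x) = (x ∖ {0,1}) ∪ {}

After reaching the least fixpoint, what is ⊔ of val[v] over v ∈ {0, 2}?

Worklist (7 pops):
  #1 pop 0: in={} → {} (no change)
  #2 pop 1: in={0} → {0,1,2} (was {}); enqueue [0]
  #3 pop 2: in={} → {0} (no change)
  #4 pop 0: in={0,1,2} → {0,1,2} (was {}); enqueue [1,2]
  #5 pop 1: in={0,1,2} → {0,1,2} (no change)
  #6 pop 2: in={0,1,2} → {0,2} (was {0}); enqueue [1]
  #7 pop 1: in={0,1,2} → {0,1,2} (no change)

Fixpoint:
  val[0] = {0,1,2}
  val[1] = {0,1,2}
  val[2] = {0,2}

{0,1,2}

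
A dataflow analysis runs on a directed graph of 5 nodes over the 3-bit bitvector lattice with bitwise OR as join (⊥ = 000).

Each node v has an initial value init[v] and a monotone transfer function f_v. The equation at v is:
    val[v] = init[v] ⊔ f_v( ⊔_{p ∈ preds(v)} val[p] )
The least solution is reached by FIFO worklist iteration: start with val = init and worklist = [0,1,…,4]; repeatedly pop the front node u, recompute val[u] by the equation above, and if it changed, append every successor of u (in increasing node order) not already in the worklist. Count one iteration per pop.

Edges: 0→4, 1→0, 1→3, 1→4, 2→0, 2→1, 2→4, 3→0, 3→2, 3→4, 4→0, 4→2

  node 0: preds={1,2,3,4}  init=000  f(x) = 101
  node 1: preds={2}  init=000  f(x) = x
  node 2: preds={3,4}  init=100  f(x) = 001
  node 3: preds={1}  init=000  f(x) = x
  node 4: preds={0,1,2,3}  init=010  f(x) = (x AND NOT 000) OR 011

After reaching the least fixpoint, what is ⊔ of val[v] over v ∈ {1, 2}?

101

Worklist (13 pops):
  #1 pop 0: in=110 → 101 (was 000); enqueue []
  #2 pop 1: in=100 → 100 (was 000); enqueue [0]
  #3 pop 2: in=010 → 101 (was 100); enqueue [1]
  #4 pop 3: in=100 → 100 (was 000); enqueue [2]
  #5 pop 4: in=101 → 111 (was 010); enqueue []
  #6 pop 0: in=111 → 101 (no change)
  #7 pop 1: in=101 → 101 (was 100); enqueue [0,3,4]
  #8 pop 2: in=111 → 101 (no change)
  #9 pop 0: in=111 → 101 (no change)
  #10 pop 3: in=101 → 101 (was 100); enqueue [0,2]
  #11 pop 4: in=101 → 111 (no change)
  #12 pop 0: in=111 → 101 (no change)
  #13 pop 2: in=111 → 101 (no change)

Fixpoint:
  val[0] = 101
  val[1] = 101
  val[2] = 101
  val[3] = 101
  val[4] = 111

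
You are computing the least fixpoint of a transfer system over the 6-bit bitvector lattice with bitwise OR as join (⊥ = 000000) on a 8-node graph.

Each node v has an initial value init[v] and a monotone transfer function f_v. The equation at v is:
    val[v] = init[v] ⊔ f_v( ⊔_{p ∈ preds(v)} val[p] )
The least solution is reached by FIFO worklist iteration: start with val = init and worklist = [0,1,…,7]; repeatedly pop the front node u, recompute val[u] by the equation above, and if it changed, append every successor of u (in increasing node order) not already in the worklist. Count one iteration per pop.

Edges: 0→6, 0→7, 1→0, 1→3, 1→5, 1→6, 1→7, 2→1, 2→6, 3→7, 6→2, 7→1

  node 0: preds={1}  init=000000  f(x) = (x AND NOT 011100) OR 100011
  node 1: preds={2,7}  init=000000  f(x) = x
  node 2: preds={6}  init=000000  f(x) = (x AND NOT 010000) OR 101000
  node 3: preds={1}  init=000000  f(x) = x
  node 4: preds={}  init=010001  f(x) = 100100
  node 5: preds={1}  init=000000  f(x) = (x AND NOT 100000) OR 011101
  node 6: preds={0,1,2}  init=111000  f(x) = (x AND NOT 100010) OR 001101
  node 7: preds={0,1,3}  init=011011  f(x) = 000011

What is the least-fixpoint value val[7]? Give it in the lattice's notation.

011011

Worklist (22 pops):
  #1 pop 0: in=000000 → 100011 (was 000000); enqueue []
  #2 pop 1: in=011011 → 011011 (was 000000); enqueue [0]
  #3 pop 2: in=111000 → 101000 (was 000000); enqueue [1]
  #4 pop 3: in=011011 → 011011 (was 000000); enqueue []
  #5 pop 4: in=000000 → 110101 (was 010001); enqueue []
  #6 pop 5: in=011011 → 011111 (was 000000); enqueue []
  #7 pop 6: in=111011 → 111101 (was 111000); enqueue [2]
  #8 pop 7: in=111011 → 011011 (no change)
  #9 pop 0: in=011011 → 100011 (no change)
  #10 pop 1: in=111011 → 111011 (was 011011); enqueue [0,3,5,6,7]
  #11 pop 2: in=111101 → 101101 (was 101000); enqueue [1]
  #12 pop 0: in=111011 → 100011 (no change)
  #13 pop 3: in=111011 → 111011 (was 011011); enqueue []
  #14 pop 5: in=111011 → 011111 (no change)
  #15 pop 6: in=111111 → 111101 (no change)
  #16 pop 7: in=111011 → 011011 (no change)
  #17 pop 1: in=111111 → 111111 (was 111011); enqueue [0,3,5,6,7]
  #18 pop 0: in=111111 → 100011 (no change)
  #19 pop 3: in=111111 → 111111 (was 111011); enqueue []
  #20 pop 5: in=111111 → 011111 (no change)
  #21 pop 6: in=111111 → 111101 (no change)
  #22 pop 7: in=111111 → 011011 (no change)

Fixpoint:
  val[0] = 100011
  val[1] = 111111
  val[2] = 101101
  val[3] = 111111
  val[4] = 110101
  val[5] = 011111
  val[6] = 111101
  val[7] = 011011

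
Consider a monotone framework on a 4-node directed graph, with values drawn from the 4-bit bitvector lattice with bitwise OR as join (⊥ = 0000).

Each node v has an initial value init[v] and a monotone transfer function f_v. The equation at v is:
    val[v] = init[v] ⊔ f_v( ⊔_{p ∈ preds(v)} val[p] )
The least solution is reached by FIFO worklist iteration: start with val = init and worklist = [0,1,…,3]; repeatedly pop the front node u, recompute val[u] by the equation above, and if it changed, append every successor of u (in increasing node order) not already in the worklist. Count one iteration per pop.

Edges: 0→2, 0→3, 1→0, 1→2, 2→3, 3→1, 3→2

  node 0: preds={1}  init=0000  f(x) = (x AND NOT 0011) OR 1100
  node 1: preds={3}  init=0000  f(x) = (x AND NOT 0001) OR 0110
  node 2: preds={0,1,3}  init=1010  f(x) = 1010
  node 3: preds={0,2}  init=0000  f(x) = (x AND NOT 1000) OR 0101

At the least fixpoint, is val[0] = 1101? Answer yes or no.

Trace (7 dequeues):
  [1] u=0 | in 0000 | out 1100 | prev 0000 | push {}
  [2] u=1 | in 0000 | out 0110 | prev 0000 | push {0}
  [3] u=2 | in 1110 | out 1010 | ==
  [4] u=3 | in 1110 | out 0111 | prev 0000 | push {1,2}
  [5] u=0 | in 0110 | out 1100 | ==
  [6] u=1 | in 0111 | out 0110 | ==
  [7] u=2 | in 1111 | out 1010 | ==

Converged values:
  [0] 1100
  [1] 0110
  [2] 1010
  [3] 0111

no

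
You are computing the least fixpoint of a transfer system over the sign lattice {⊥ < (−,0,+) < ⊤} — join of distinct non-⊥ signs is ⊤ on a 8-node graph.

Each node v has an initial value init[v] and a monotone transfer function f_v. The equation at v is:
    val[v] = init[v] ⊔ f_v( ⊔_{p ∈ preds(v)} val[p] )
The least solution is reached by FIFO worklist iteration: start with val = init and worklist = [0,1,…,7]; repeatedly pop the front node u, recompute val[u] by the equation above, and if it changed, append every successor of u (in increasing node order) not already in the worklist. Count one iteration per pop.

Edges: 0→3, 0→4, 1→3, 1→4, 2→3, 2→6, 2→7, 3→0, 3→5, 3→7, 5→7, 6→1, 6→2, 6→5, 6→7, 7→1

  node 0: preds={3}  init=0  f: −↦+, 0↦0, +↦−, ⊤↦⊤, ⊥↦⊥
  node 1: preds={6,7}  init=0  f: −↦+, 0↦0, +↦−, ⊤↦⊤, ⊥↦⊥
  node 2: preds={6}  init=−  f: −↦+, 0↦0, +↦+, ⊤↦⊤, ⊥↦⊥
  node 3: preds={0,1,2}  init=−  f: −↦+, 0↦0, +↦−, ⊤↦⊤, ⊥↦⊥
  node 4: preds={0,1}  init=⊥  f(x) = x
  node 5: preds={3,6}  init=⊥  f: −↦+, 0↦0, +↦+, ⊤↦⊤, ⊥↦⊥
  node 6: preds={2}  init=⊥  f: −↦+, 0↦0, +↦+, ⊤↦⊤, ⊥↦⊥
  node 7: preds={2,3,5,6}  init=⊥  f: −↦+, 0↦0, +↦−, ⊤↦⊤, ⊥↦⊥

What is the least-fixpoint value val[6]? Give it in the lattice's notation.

⊤

Worklist (19 pops):
  #1 pop 0: in=− → ⊤ (was 0); enqueue []
  #2 pop 1: in=⊥ → 0 (no change)
  #3 pop 2: in=⊥ → − (no change)
  #4 pop 3: in=⊤ → ⊤ (was −); enqueue [0]
  #5 pop 4: in=⊤ → ⊤ (was ⊥); enqueue []
  #6 pop 5: in=⊤ → ⊤ (was ⊥); enqueue []
  #7 pop 6: in=− → + (was ⊥); enqueue [1,2,5]
  #8 pop 7: in=⊤ → ⊤ (was ⊥); enqueue []
  #9 pop 0: in=⊤ → ⊤ (no change)
  #10 pop 1: in=⊤ → ⊤ (was 0); enqueue [3,4]
  #11 pop 2: in=+ → ⊤ (was −); enqueue [6,7]
  #12 pop 5: in=⊤ → ⊤ (no change)
  #13 pop 3: in=⊤ → ⊤ (no change)
  #14 pop 4: in=⊤ → ⊤ (no change)
  #15 pop 6: in=⊤ → ⊤ (was +); enqueue [1,2,5]
  #16 pop 7: in=⊤ → ⊤ (no change)
  #17 pop 1: in=⊤ → ⊤ (no change)
  #18 pop 2: in=⊤ → ⊤ (no change)
  #19 pop 5: in=⊤ → ⊤ (no change)

Fixpoint:
  val[0] = ⊤
  val[1] = ⊤
  val[2] = ⊤
  val[3] = ⊤
  val[4] = ⊤
  val[5] = ⊤
  val[6] = ⊤
  val[7] = ⊤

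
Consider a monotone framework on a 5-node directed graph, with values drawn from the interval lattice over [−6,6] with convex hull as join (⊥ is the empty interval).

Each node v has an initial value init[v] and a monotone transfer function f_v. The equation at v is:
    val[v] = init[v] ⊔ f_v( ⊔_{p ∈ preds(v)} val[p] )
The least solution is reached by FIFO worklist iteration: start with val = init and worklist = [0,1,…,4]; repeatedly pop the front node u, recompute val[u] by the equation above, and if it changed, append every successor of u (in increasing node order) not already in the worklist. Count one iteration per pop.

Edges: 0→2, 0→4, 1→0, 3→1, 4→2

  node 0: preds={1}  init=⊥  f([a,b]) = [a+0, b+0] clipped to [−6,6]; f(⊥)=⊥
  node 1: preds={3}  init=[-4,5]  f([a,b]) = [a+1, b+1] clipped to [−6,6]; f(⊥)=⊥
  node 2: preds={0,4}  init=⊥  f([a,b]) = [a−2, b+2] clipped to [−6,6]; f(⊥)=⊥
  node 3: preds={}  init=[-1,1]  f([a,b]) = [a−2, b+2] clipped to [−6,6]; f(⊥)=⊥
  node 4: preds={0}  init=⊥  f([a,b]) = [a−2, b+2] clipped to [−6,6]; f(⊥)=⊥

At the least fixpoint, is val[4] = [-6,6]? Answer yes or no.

yes

Iteration log — 6 steps:
  step 1. node 0  ⊔preds=[-4,5]  new=[-4,5]  old=⊥  +wl: 
  step 2. node 1  ⊔preds=[-1,1]  new=[-4,5]  stable
  step 3. node 2  ⊔preds=[-4,5]  new=[-6,6]  old=⊥  +wl: 
  step 4. node 3  ⊔preds=⊥  new=[-1,1]  stable
  step 5. node 4  ⊔preds=[-4,5]  new=[-6,6]  old=⊥  +wl: 2
  step 6. node 2  ⊔preds=[-6,6]  new=[-6,6]  stable

Least fixpoint reached:
  node 0: [-4,5]
  node 1: [-4,5]
  node 2: [-6,6]
  node 3: [-1,1]
  node 4: [-6,6]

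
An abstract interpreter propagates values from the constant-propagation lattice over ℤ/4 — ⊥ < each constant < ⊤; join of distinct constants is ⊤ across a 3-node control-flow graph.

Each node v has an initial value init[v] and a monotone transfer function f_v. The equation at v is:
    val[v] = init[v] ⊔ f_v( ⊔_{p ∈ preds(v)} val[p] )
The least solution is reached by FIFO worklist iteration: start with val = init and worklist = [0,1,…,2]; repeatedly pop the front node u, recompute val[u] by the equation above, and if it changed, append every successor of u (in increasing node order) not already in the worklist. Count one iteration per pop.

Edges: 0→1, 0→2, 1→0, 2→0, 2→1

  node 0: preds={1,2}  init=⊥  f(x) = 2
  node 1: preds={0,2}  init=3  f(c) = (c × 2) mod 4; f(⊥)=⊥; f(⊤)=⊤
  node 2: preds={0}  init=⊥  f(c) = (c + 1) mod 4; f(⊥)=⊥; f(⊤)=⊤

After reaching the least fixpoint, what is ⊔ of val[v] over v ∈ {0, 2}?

⊤

Trace (5 dequeues):
  [1] u=0 | in 3 | out 2 | prev ⊥ | push {}
  [2] u=1 | in 2 | out ⊤ | prev 3 | push {0}
  [3] u=2 | in 2 | out 3 | prev ⊥ | push {1}
  [4] u=0 | in ⊤ | out 2 | ==
  [5] u=1 | in ⊤ | out ⊤ | ==

Converged values:
  [0] 2
  [1] ⊤
  [2] 3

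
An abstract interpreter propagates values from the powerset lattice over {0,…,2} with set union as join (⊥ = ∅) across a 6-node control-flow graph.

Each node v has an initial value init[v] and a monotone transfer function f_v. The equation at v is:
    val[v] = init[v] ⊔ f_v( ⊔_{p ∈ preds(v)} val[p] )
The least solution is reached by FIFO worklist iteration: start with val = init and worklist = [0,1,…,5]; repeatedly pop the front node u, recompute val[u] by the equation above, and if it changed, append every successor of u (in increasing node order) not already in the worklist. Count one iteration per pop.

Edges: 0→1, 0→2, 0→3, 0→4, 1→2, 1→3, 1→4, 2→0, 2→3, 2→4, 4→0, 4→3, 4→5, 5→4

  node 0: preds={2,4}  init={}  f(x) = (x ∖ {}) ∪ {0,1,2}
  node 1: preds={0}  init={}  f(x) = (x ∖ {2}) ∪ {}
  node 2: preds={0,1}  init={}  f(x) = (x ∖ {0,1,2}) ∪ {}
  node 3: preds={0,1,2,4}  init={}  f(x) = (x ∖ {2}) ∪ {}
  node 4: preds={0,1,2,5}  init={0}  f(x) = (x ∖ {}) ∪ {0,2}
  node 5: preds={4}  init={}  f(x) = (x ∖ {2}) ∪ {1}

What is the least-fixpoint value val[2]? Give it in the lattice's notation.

{}

Iteration log — 9 steps:
  step 1. node 0  ⊔preds={0}  new={0,1,2}  old={}  +wl: 
  step 2. node 1  ⊔preds={0,1,2}  new={0,1}  old={}  +wl: 
  step 3. node 2  ⊔preds={0,1,2}  new={}  stable
  step 4. node 3  ⊔preds={0,1,2}  new={0,1}  old={}  +wl: 
  step 5. node 4  ⊔preds={0,1,2}  new={0,1,2}  old={0}  +wl: 0,3
  step 6. node 5  ⊔preds={0,1,2}  new={0,1}  old={}  +wl: 4
  step 7. node 0  ⊔preds={0,1,2}  new={0,1,2}  stable
  step 8. node 3  ⊔preds={0,1,2}  new={0,1}  stable
  step 9. node 4  ⊔preds={0,1,2}  new={0,1,2}  stable

Least fixpoint reached:
  node 0: {0,1,2}
  node 1: {0,1}
  node 2: {}
  node 3: {0,1}
  node 4: {0,1,2}
  node 5: {0,1}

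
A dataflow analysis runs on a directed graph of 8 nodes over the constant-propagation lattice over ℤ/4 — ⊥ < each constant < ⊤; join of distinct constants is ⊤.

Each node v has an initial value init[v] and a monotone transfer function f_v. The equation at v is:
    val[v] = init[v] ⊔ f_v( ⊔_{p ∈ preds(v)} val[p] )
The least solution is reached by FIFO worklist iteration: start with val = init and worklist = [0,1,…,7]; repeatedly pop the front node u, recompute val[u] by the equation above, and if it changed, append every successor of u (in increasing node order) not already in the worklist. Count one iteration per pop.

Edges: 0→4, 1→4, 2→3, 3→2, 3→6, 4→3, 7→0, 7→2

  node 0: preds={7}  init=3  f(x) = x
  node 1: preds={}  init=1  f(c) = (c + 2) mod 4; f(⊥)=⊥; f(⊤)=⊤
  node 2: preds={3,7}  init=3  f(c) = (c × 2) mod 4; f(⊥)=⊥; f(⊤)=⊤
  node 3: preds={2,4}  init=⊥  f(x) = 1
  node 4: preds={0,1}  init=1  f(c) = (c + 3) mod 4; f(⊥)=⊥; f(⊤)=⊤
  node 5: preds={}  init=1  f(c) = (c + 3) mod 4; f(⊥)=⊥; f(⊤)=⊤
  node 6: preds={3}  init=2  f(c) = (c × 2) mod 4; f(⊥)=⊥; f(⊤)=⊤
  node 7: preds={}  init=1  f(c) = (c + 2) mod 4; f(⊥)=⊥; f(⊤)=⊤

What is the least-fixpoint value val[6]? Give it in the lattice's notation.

Iteration log — 10 steps:
  step 1. node 0  ⊔preds=1  new=⊤  old=3  +wl: 
  step 2. node 1  ⊔preds=⊥  new=1  stable
  step 3. node 2  ⊔preds=1  new=⊤  old=3  +wl: 
  step 4. node 3  ⊔preds=⊤  new=1  old=⊥  +wl: 2
  step 5. node 4  ⊔preds=⊤  new=⊤  old=1  +wl: 3
  step 6. node 5  ⊔preds=⊥  new=1  stable
  step 7. node 6  ⊔preds=1  new=2  stable
  step 8. node 7  ⊔preds=⊥  new=1  stable
  step 9. node 2  ⊔preds=1  new=⊤  stable
  step 10. node 3  ⊔preds=⊤  new=1  stable

Least fixpoint reached:
  node 0: ⊤
  node 1: 1
  node 2: ⊤
  node 3: 1
  node 4: ⊤
  node 5: 1
  node 6: 2
  node 7: 1

2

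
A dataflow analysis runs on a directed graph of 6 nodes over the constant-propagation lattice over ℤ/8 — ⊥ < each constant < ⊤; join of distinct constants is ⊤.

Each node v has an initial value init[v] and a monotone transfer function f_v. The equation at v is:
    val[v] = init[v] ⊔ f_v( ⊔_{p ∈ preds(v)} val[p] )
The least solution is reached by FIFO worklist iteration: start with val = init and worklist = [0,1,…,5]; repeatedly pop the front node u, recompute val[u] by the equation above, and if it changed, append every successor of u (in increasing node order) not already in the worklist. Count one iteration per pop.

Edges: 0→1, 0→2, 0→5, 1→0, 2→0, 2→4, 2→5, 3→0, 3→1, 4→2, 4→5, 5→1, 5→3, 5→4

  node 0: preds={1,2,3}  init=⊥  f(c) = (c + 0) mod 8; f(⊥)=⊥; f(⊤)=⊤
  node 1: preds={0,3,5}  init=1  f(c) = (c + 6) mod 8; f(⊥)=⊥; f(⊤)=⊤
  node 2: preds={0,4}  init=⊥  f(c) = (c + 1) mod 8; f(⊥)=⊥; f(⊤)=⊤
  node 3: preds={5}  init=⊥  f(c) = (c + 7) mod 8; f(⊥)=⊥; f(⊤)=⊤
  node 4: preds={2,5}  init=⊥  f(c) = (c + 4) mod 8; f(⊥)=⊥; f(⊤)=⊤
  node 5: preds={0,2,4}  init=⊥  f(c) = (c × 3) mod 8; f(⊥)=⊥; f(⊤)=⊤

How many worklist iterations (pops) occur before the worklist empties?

Iteration log — 15 steps:
  step 1. node 0  ⊔preds=1  new=1  old=⊥  +wl: 
  step 2. node 1  ⊔preds=1  new=⊤  old=1  +wl: 0
  step 3. node 2  ⊔preds=1  new=2  old=⊥  +wl: 
  step 4. node 3  ⊔preds=⊥  new=⊥  stable
  step 5. node 4  ⊔preds=2  new=6  old=⊥  +wl: 2
  step 6. node 5  ⊔preds=⊤  new=⊤  old=⊥  +wl: 1,3,4
  step 7. node 0  ⊔preds=⊤  new=⊤  old=1  +wl: 5
  step 8. node 2  ⊔preds=⊤  new=⊤  old=2  +wl: 0
  step 9. node 1  ⊔preds=⊤  new=⊤  stable
  step 10. node 3  ⊔preds=⊤  new=⊤  old=⊥  +wl: 1
  step 11. node 4  ⊔preds=⊤  new=⊤  old=6  +wl: 2
  step 12. node 5  ⊔preds=⊤  new=⊤  stable
  step 13. node 0  ⊔preds=⊤  new=⊤  stable
  step 14. node 1  ⊔preds=⊤  new=⊤  stable
  step 15. node 2  ⊔preds=⊤  new=⊤  stable

Least fixpoint reached:
  node 0: ⊤
  node 1: ⊤
  node 2: ⊤
  node 3: ⊤
  node 4: ⊤
  node 5: ⊤

15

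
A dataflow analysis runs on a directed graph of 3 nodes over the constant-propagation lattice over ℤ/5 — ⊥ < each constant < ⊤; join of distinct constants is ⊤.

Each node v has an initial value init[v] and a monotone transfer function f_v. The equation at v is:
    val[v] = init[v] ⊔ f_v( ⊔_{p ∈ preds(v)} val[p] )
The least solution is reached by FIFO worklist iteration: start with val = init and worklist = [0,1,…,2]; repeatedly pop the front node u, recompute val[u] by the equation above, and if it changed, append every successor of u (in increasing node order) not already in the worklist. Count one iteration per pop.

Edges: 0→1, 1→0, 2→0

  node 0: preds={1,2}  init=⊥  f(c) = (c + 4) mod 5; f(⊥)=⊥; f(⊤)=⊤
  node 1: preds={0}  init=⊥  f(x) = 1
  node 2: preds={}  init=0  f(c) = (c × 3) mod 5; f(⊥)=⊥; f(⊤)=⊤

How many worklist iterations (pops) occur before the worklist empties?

Trace (5 dequeues):
  [1] u=0 | in 0 | out 4 | prev ⊥ | push {}
  [2] u=1 | in 4 | out 1 | prev ⊥ | push {0}
  [3] u=2 | in ⊥ | out 0 | ==
  [4] u=0 | in ⊤ | out ⊤ | prev 4 | push {1}
  [5] u=1 | in ⊤ | out 1 | ==

Converged values:
  [0] ⊤
  [1] 1
  [2] 0

5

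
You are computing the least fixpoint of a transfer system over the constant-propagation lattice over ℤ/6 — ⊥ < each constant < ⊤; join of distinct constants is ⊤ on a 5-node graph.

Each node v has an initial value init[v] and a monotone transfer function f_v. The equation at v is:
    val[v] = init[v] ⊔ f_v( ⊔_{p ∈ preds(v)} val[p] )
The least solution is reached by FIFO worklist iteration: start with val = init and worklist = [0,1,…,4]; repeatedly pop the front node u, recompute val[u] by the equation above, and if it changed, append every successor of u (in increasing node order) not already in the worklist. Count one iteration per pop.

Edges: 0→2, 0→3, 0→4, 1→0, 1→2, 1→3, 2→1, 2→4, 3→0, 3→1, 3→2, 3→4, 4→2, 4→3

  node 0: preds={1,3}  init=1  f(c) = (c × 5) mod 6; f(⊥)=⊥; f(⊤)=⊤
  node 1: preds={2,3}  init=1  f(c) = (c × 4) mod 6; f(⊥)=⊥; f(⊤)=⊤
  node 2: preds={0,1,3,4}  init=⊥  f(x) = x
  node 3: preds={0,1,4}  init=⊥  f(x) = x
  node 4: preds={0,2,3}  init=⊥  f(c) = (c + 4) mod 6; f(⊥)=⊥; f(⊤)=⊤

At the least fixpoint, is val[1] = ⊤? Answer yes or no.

yes

Worklist (9 pops):
  #1 pop 0: in=1 → ⊤ (was 1); enqueue []
  #2 pop 1: in=⊥ → 1 (no change)
  #3 pop 2: in=⊤ → ⊤ (was ⊥); enqueue [1]
  #4 pop 3: in=⊤ → ⊤ (was ⊥); enqueue [0,2]
  #5 pop 4: in=⊤ → ⊤ (was ⊥); enqueue [3]
  #6 pop 1: in=⊤ → ⊤ (was 1); enqueue []
  #7 pop 0: in=⊤ → ⊤ (no change)
  #8 pop 2: in=⊤ → ⊤ (no change)
  #9 pop 3: in=⊤ → ⊤ (no change)

Fixpoint:
  val[0] = ⊤
  val[1] = ⊤
  val[2] = ⊤
  val[3] = ⊤
  val[4] = ⊤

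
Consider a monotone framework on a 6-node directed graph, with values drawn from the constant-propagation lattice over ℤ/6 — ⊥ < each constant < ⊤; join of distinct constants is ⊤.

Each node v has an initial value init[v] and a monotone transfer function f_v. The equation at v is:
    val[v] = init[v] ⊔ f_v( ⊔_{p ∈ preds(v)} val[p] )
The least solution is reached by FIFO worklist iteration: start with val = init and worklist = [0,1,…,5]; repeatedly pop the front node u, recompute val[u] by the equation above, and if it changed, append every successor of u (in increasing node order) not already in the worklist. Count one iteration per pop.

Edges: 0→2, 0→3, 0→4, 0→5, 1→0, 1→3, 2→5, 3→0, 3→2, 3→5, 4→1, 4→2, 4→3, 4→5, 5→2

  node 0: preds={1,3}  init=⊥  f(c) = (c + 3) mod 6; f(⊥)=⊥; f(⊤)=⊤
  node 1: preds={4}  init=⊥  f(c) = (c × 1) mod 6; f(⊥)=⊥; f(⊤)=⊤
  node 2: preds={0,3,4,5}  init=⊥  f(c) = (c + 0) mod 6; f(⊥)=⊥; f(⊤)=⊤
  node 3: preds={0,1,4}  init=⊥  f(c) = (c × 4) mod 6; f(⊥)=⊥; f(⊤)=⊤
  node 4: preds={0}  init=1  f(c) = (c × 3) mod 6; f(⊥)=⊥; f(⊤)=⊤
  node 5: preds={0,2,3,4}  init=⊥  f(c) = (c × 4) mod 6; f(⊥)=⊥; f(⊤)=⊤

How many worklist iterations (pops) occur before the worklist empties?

Trace (16 dequeues):
  [1] u=0 | in ⊥ | out ⊥ | ==
  [2] u=1 | in 1 | out 1 | prev ⊥ | push {0}
  [3] u=2 | in 1 | out 1 | prev ⊥ | push {}
  [4] u=3 | in 1 | out 4 | prev ⊥ | push {2}
  [5] u=4 | in ⊥ | out 1 | ==
  [6] u=5 | in ⊤ | out ⊤ | prev ⊥ | push {}
  [7] u=0 | in ⊤ | out ⊤ | prev ⊥ | push {3,4,5}
  [8] u=2 | in ⊤ | out ⊤ | prev 1 | push {}
  [9] u=3 | in ⊤ | out ⊤ | prev 4 | push {0,2}
  [10] u=4 | in ⊤ | out ⊤ | prev 1 | push {1,3}
  [11] u=5 | in ⊤ | out ⊤ | ==
  [12] u=0 | in ⊤ | out ⊤ | ==
  [13] u=2 | in ⊤ | out ⊤ | ==
  [14] u=1 | in ⊤ | out ⊤ | prev 1 | push {0}
  [15] u=3 | in ⊤ | out ⊤ | ==
  [16] u=0 | in ⊤ | out ⊤ | ==

Converged values:
  [0] ⊤
  [1] ⊤
  [2] ⊤
  [3] ⊤
  [4] ⊤
  [5] ⊤

16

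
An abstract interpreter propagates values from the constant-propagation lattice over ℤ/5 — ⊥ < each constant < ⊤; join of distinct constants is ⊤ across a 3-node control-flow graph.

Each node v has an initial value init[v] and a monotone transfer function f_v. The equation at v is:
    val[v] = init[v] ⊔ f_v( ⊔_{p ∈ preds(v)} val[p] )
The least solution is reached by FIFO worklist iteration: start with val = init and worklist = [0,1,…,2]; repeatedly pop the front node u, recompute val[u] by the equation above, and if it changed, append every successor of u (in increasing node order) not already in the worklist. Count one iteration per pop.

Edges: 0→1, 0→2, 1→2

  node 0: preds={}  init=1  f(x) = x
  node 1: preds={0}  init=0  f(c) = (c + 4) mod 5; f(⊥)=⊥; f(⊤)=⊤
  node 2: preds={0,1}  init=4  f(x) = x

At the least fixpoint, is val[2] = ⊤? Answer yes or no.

yes

Worklist (3 pops):
  #1 pop 0: in=⊥ → 1 (no change)
  #2 pop 1: in=1 → 0 (no change)
  #3 pop 2: in=⊤ → ⊤ (was 4); enqueue []

Fixpoint:
  val[0] = 1
  val[1] = 0
  val[2] = ⊤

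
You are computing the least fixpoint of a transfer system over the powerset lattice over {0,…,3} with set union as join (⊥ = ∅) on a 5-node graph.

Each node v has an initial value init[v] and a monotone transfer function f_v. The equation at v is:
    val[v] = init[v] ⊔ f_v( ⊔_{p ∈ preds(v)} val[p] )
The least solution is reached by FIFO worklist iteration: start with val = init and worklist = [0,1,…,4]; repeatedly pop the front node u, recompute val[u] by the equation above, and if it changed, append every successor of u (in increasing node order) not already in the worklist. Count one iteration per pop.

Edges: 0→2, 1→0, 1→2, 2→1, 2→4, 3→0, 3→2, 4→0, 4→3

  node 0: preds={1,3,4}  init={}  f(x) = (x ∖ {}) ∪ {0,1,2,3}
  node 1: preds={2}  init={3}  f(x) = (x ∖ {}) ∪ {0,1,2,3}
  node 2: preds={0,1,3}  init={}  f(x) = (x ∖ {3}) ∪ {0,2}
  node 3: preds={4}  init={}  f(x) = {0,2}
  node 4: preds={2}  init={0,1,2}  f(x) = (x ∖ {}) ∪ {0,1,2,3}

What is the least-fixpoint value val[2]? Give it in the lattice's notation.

{0,1,2}

Iteration log — 9 steps:
  step 1. node 0  ⊔preds={0,1,2,3}  new={0,1,2,3}  old={}  +wl: 
  step 2. node 1  ⊔preds={}  new={0,1,2,3}  old={3}  +wl: 0
  step 3. node 2  ⊔preds={0,1,2,3}  new={0,1,2}  old={}  +wl: 1
  step 4. node 3  ⊔preds={0,1,2}  new={0,2}  old={}  +wl: 2
  step 5. node 4  ⊔preds={0,1,2}  new={0,1,2,3}  old={0,1,2}  +wl: 3
  step 6. node 0  ⊔preds={0,1,2,3}  new={0,1,2,3}  stable
  step 7. node 1  ⊔preds={0,1,2}  new={0,1,2,3}  stable
  step 8. node 2  ⊔preds={0,1,2,3}  new={0,1,2}  stable
  step 9. node 3  ⊔preds={0,1,2,3}  new={0,2}  stable

Least fixpoint reached:
  node 0: {0,1,2,3}
  node 1: {0,1,2,3}
  node 2: {0,1,2}
  node 3: {0,2}
  node 4: {0,1,2,3}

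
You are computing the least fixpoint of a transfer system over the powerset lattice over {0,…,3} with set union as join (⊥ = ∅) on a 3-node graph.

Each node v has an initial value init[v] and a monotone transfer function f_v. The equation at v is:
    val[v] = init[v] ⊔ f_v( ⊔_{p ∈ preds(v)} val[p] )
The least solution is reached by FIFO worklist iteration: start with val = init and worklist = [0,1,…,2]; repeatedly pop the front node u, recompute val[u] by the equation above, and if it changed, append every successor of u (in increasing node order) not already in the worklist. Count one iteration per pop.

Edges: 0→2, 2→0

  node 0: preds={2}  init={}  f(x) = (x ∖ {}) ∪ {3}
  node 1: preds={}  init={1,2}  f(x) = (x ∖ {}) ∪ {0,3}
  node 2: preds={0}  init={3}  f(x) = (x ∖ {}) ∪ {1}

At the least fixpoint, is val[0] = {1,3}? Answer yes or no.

Iteration log — 5 steps:
  step 1. node 0  ⊔preds={3}  new={3}  old={}  +wl: 
  step 2. node 1  ⊔preds={}  new={0,1,2,3}  old={1,2}  +wl: 
  step 3. node 2  ⊔preds={3}  new={1,3}  old={3}  +wl: 0
  step 4. node 0  ⊔preds={1,3}  new={1,3}  old={3}  +wl: 2
  step 5. node 2  ⊔preds={1,3}  new={1,3}  stable

Least fixpoint reached:
  node 0: {1,3}
  node 1: {0,1,2,3}
  node 2: {1,3}

yes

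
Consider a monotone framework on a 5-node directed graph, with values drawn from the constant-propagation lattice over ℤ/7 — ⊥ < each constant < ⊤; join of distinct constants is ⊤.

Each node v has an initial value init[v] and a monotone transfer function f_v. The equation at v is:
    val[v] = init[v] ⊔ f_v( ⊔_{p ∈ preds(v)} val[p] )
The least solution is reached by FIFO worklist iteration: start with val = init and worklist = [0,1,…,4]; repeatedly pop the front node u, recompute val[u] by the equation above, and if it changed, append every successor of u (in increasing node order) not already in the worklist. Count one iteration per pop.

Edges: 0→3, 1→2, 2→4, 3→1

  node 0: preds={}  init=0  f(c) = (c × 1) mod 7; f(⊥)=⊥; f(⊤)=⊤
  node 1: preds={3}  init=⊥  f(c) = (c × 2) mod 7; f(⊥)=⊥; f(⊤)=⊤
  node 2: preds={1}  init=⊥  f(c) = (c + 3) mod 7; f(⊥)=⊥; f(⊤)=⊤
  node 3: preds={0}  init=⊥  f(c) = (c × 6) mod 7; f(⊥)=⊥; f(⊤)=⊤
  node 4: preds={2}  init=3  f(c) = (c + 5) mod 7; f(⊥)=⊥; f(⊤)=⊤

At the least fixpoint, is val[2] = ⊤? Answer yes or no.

Worklist (8 pops):
  #1 pop 0: in=⊥ → 0 (no change)
  #2 pop 1: in=⊥ → ⊥ (no change)
  #3 pop 2: in=⊥ → ⊥ (no change)
  #4 pop 3: in=0 → 0 (was ⊥); enqueue [1]
  #5 pop 4: in=⊥ → 3 (no change)
  #6 pop 1: in=0 → 0 (was ⊥); enqueue [2]
  #7 pop 2: in=0 → 3 (was ⊥); enqueue [4]
  #8 pop 4: in=3 → ⊤ (was 3); enqueue []

Fixpoint:
  val[0] = 0
  val[1] = 0
  val[2] = 3
  val[3] = 0
  val[4] = ⊤

no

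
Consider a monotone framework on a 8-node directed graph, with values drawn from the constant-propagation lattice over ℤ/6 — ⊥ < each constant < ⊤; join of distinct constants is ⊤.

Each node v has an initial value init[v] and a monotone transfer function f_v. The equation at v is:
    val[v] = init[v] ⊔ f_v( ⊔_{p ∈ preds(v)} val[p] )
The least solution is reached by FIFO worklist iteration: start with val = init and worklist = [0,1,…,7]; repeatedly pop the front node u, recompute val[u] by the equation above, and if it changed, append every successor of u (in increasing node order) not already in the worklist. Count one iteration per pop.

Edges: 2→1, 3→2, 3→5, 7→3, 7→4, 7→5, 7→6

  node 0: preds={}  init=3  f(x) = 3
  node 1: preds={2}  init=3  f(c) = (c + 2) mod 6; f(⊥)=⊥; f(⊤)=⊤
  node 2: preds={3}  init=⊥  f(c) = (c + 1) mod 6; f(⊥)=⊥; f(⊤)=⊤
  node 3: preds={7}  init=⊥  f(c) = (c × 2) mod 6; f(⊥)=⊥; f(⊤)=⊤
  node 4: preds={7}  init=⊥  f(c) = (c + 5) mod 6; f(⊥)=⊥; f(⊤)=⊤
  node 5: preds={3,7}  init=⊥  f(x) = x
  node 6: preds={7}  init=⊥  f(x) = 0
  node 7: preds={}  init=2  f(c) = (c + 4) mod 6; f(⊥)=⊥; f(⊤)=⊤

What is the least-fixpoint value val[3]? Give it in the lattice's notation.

4

Trace (10 dequeues):
  [1] u=0 | in ⊥ | out 3 | ==
  [2] u=1 | in ⊥ | out 3 | ==
  [3] u=2 | in ⊥ | out ⊥ | ==
  [4] u=3 | in 2 | out 4 | prev ⊥ | push {2}
  [5] u=4 | in 2 | out 1 | prev ⊥ | push {}
  [6] u=5 | in ⊤ | out ⊤ | prev ⊥ | push {}
  [7] u=6 | in 2 | out 0 | prev ⊥ | push {}
  [8] u=7 | in ⊥ | out 2 | ==
  [9] u=2 | in 4 | out 5 | prev ⊥ | push {1}
  [10] u=1 | in 5 | out ⊤ | prev 3 | push {}

Converged values:
  [0] 3
  [1] ⊤
  [2] 5
  [3] 4
  [4] 1
  [5] ⊤
  [6] 0
  [7] 2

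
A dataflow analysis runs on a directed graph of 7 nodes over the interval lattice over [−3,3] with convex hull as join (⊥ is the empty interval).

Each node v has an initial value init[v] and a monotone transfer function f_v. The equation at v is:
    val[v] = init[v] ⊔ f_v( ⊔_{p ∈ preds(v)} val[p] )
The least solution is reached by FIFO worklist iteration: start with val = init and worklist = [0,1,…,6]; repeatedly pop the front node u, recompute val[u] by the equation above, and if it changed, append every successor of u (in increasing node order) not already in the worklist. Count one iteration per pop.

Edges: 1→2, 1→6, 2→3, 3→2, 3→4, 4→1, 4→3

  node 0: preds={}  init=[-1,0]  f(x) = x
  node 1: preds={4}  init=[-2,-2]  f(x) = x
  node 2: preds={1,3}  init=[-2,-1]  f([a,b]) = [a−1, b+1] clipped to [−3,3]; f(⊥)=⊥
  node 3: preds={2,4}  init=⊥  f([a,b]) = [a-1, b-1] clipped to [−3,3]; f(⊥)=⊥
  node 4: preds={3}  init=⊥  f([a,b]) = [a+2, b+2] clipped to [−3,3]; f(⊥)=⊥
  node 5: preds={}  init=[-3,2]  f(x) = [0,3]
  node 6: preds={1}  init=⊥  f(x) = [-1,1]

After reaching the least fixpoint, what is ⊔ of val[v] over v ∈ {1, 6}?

Iteration log — 28 steps:
  step 1. node 0  ⊔preds=⊥  new=[-1,0]  stable
  step 2. node 1  ⊔preds=⊥  new=[-2,-2]  stable
  step 3. node 2  ⊔preds=[-2,-2]  new=[-3,-1]  old=[-2,-1]  +wl: 
  step 4. node 3  ⊔preds=[-3,-1]  new=[-3,-2]  old=⊥  +wl: 2
  step 5. node 4  ⊔preds=[-3,-2]  new=[-1,0]  old=⊥  +wl: 1,3
  step 6. node 5  ⊔preds=⊥  new=[-3,3]  old=[-3,2]  +wl: 
  step 7. node 6  ⊔preds=[-2,-2]  new=[-1,1]  old=⊥  +wl: 
  step 8. node 2  ⊔preds=[-3,-2]  new=[-3,-1]  stable
  step 9. node 1  ⊔preds=[-1,0]  new=[-2,0]  old=[-2,-2]  +wl: 2,6
  step 10. node 3  ⊔preds=[-3,0]  new=[-3,-1]  old=[-3,-2]  +wl: 4
  step 11. node 2  ⊔preds=[-3,0]  new=[-3,1]  old=[-3,-1]  +wl: 3
  step 12. node 6  ⊔preds=[-2,0]  new=[-1,1]  stable
  step 13. node 4  ⊔preds=[-3,-1]  new=[-1,1]  old=[-1,0]  +wl: 1
  step 14. node 3  ⊔preds=[-3,1]  new=[-3,0]  old=[-3,-1]  +wl: 2,4
  step 15. node 1  ⊔preds=[-1,1]  new=[-2,1]  old=[-2,0]  +wl: 6
  step 16. node 2  ⊔preds=[-3,1]  new=[-3,2]  old=[-3,1]  +wl: 3
  step 17. node 4  ⊔preds=[-3,0]  new=[-1,2]  old=[-1,1]  +wl: 1
  step 18. node 6  ⊔preds=[-2,1]  new=[-1,1]  stable
  step 19. node 3  ⊔preds=[-3,2]  new=[-3,1]  old=[-3,0]  +wl: 2,4
  step 20. node 1  ⊔preds=[-1,2]  new=[-2,2]  old=[-2,1]  +wl: 6
  step 21. node 2  ⊔preds=[-3,2]  new=[-3,3]  old=[-3,2]  +wl: 3
  step 22. node 4  ⊔preds=[-3,1]  new=[-1,3]  old=[-1,2]  +wl: 1
  step 23. node 6  ⊔preds=[-2,2]  new=[-1,1]  stable
  step 24. node 3  ⊔preds=[-3,3]  new=[-3,2]  old=[-3,1]  +wl: 2,4
  step 25. node 1  ⊔preds=[-1,3]  new=[-2,3]  old=[-2,2]  +wl: 6
  step 26. node 2  ⊔preds=[-3,3]  new=[-3,3]  stable
  step 27. node 4  ⊔preds=[-3,2]  new=[-1,3]  stable
  step 28. node 6  ⊔preds=[-2,3]  new=[-1,1]  stable

Least fixpoint reached:
  node 0: [-1,0]
  node 1: [-2,3]
  node 2: [-3,3]
  node 3: [-3,2]
  node 4: [-1,3]
  node 5: [-3,3]
  node 6: [-1,1]

[-2,3]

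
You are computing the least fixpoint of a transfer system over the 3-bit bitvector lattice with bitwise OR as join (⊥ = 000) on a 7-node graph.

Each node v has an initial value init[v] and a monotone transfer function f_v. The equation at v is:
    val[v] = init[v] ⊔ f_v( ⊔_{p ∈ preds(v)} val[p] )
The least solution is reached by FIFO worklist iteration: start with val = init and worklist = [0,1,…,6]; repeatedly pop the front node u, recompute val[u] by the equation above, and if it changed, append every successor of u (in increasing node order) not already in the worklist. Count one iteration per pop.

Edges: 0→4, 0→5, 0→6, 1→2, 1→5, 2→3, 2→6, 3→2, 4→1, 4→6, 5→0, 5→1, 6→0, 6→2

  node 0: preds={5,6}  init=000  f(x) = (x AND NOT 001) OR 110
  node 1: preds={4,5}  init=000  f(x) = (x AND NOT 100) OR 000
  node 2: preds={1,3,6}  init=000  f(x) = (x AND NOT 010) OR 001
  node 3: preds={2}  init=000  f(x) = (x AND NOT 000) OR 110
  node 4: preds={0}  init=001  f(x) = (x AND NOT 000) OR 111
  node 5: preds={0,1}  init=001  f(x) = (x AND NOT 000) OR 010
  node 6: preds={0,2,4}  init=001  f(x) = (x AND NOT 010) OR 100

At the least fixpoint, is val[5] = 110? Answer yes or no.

no

Trace (14 dequeues):
  [1] u=0 | in 001 | out 110 | prev 000 | push {}
  [2] u=1 | in 001 | out 001 | prev 000 | push {}
  [3] u=2 | in 001 | out 001 | prev 000 | push {}
  [4] u=3 | in 001 | out 111 | prev 000 | push {2}
  [5] u=4 | in 110 | out 111 | prev 001 | push {1}
  [6] u=5 | in 111 | out 111 | prev 001 | push {0}
  [7] u=6 | in 111 | out 101 | prev 001 | push {}
  [8] u=2 | in 111 | out 101 | prev 001 | push {3,6}
  [9] u=1 | in 111 | out 011 | prev 001 | push {2,5}
  [10] u=0 | in 111 | out 110 | ==
  [11] u=3 | in 101 | out 111 | ==
  [12] u=6 | in 111 | out 101 | ==
  [13] u=2 | in 111 | out 101 | ==
  [14] u=5 | in 111 | out 111 | ==

Converged values:
  [0] 110
  [1] 011
  [2] 101
  [3] 111
  [4] 111
  [5] 111
  [6] 101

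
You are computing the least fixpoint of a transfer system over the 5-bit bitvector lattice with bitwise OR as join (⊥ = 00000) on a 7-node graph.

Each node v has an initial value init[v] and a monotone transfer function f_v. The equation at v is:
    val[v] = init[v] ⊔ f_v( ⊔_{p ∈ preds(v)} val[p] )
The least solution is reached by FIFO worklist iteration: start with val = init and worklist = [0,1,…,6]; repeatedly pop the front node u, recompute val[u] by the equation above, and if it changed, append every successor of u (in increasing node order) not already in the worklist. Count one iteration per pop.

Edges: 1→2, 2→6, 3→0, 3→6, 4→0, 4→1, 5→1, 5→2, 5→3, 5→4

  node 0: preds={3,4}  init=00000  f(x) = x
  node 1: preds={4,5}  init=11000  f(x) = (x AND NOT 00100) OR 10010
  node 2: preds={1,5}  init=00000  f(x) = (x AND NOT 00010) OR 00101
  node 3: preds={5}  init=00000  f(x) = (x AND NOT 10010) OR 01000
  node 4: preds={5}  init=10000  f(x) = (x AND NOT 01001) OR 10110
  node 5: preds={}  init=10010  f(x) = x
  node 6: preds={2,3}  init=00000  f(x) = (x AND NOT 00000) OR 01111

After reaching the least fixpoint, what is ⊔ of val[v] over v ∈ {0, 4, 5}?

Trace (9 dequeues):
  [1] u=0 | in 10000 | out 10000 | prev 00000 | push {}
  [2] u=1 | in 10010 | out 11010 | prev 11000 | push {}
  [3] u=2 | in 11010 | out 11101 | prev 00000 | push {}
  [4] u=3 | in 10010 | out 01000 | prev 00000 | push {0}
  [5] u=4 | in 10010 | out 10110 | prev 10000 | push {1}
  [6] u=5 | in 00000 | out 10010 | ==
  [7] u=6 | in 11101 | out 11111 | prev 00000 | push {}
  [8] u=0 | in 11110 | out 11110 | prev 10000 | push {}
  [9] u=1 | in 10110 | out 11010 | ==

Converged values:
  [0] 11110
  [1] 11010
  [2] 11101
  [3] 01000
  [4] 10110
  [5] 10010
  [6] 11111

11110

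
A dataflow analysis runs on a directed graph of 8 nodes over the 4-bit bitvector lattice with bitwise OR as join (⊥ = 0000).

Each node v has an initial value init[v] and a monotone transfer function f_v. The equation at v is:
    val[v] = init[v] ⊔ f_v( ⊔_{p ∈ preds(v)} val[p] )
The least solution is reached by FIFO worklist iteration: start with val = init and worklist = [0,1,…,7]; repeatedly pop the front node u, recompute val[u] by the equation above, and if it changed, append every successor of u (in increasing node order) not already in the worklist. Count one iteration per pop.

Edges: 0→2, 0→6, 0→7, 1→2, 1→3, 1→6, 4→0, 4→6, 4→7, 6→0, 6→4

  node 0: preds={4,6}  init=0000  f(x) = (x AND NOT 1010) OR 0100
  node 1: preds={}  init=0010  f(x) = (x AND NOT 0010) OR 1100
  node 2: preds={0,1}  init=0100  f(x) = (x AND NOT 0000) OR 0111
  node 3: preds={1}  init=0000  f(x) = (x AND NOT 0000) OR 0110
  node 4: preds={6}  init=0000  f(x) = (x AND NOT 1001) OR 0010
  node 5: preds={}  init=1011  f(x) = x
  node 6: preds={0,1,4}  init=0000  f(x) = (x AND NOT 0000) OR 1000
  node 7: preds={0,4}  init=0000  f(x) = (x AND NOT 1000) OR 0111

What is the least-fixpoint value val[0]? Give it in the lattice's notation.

Trace (13 dequeues):
  [1] u=0 | in 0000 | out 0100 | prev 0000 | push {}
  [2] u=1 | in 0000 | out 1110 | prev 0010 | push {}
  [3] u=2 | in 1110 | out 1111 | prev 0100 | push {}
  [4] u=3 | in 1110 | out 1110 | prev 0000 | push {}
  [5] u=4 | in 0000 | out 0010 | prev 0000 | push {0}
  [6] u=5 | in 0000 | out 1011 | ==
  [7] u=6 | in 1110 | out 1110 | prev 0000 | push {4}
  [8] u=7 | in 0110 | out 0111 | prev 0000 | push {}
  [9] u=0 | in 1110 | out 0100 | ==
  [10] u=4 | in 1110 | out 0110 | prev 0010 | push {0,6,7}
  [11] u=0 | in 1110 | out 0100 | ==
  [12] u=6 | in 1110 | out 1110 | ==
  [13] u=7 | in 0110 | out 0111 | ==

Converged values:
  [0] 0100
  [1] 1110
  [2] 1111
  [3] 1110
  [4] 0110
  [5] 1011
  [6] 1110
  [7] 0111

0100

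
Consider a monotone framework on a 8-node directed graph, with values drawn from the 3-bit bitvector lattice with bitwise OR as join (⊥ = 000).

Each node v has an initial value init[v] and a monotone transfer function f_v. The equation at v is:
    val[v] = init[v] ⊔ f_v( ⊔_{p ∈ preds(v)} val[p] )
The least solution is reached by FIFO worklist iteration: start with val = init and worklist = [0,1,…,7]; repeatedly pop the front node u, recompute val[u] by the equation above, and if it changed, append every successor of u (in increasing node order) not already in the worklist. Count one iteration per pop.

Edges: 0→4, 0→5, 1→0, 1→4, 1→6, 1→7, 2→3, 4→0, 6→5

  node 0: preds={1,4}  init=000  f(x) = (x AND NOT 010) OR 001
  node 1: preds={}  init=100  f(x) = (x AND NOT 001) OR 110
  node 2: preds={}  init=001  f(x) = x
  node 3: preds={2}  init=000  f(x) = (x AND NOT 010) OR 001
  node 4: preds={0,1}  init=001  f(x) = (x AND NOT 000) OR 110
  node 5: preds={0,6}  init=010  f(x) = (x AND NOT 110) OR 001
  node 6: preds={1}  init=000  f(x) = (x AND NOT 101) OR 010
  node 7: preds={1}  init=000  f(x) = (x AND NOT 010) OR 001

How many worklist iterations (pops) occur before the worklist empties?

Worklist (10 pops):
  #1 pop 0: in=101 → 101 (was 000); enqueue []
  #2 pop 1: in=000 → 110 (was 100); enqueue [0]
  #3 pop 2: in=000 → 001 (no change)
  #4 pop 3: in=001 → 001 (was 000); enqueue []
  #5 pop 4: in=111 → 111 (was 001); enqueue []
  #6 pop 5: in=101 → 011 (was 010); enqueue []
  #7 pop 6: in=110 → 010 (was 000); enqueue [5]
  #8 pop 7: in=110 → 101 (was 000); enqueue []
  #9 pop 0: in=111 → 101 (no change)
  #10 pop 5: in=111 → 011 (no change)

Fixpoint:
  val[0] = 101
  val[1] = 110
  val[2] = 001
  val[3] = 001
  val[4] = 111
  val[5] = 011
  val[6] = 010
  val[7] = 101

10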